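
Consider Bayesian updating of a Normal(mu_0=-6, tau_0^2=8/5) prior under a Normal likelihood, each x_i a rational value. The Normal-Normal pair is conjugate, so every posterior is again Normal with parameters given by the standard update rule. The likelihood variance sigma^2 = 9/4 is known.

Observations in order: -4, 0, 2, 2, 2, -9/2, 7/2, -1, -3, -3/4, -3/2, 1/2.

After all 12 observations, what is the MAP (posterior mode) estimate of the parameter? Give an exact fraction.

obs 1: x=-4 → posterior Normal(-398/77, 72/77)
obs 2: x=0 → posterior Normal(-398/109, 72/109)
obs 3: x=2 → posterior Normal(-334/141, 24/47)
obs 4: x=2 → posterior Normal(-270/173, 72/173)
obs 5: x=2 → posterior Normal(-206/205, 72/205)
obs 6: x=-9/2 → posterior Normal(-350/237, 24/79)
obs 7: x=7/2 → posterior Normal(-238/269, 72/269)
obs 8: x=-1 → posterior Normal(-270/301, 72/301)
obs 9: x=-3 → posterior Normal(-122/111, 8/37)
obs 10: x=-3/4 → posterior Normal(-78/73, 72/365)
obs 11: x=-3/2 → posterior Normal(-438/397, 72/397)
obs 12: x=1/2 → posterior Normal(-422/429, 24/143)

-422/429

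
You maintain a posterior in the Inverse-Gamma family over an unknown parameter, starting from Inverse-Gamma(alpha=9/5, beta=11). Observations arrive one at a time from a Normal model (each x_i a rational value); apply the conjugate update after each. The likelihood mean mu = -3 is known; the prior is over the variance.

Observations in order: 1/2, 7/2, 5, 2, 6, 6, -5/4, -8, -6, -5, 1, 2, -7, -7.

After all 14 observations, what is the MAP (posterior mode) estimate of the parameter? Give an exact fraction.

35325/1568

obs 1: x=1/2 → posterior Inverse-Gamma(23/10, 137/8)
obs 2: x=7/2 → posterior Inverse-Gamma(14/5, 153/4)
obs 3: x=5 → posterior Inverse-Gamma(33/10, 281/4)
obs 4: x=2 → posterior Inverse-Gamma(19/5, 331/4)
obs 5: x=6 → posterior Inverse-Gamma(43/10, 493/4)
obs 6: x=6 → posterior Inverse-Gamma(24/5, 655/4)
obs 7: x=-5/4 → posterior Inverse-Gamma(53/10, 5289/32)
obs 8: x=-8 → posterior Inverse-Gamma(29/5, 5689/32)
obs 9: x=-6 → posterior Inverse-Gamma(63/10, 5833/32)
obs 10: x=-5 → posterior Inverse-Gamma(34/5, 5897/32)
obs 11: x=1 → posterior Inverse-Gamma(73/10, 6153/32)
obs 12: x=2 → posterior Inverse-Gamma(39/5, 6553/32)
obs 13: x=-7 → posterior Inverse-Gamma(83/10, 6809/32)
obs 14: x=-7 → posterior Inverse-Gamma(44/5, 7065/32)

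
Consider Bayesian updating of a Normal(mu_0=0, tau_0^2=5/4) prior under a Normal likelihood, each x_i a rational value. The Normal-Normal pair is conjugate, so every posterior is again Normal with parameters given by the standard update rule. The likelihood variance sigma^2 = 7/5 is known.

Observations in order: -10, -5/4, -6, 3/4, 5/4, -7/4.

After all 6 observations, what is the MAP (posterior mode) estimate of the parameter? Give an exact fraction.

-425/178

obs 1: x=-10 → posterior Normal(-250/53, 35/53)
obs 2: x=-5/4 → posterior Normal(-375/104, 35/78)
obs 3: x=-6 → posterior Normal(-1725/412, 35/103)
obs 4: x=3/4 → posterior Normal(-825/256, 35/128)
obs 5: x=5/4 → posterior Normal(-1525/612, 35/153)
obs 6: x=-7/4 → posterior Normal(-425/178, 35/178)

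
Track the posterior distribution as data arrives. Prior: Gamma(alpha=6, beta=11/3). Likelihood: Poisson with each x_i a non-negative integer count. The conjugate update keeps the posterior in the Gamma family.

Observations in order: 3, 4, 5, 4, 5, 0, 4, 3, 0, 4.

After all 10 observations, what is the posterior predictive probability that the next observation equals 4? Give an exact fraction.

obs 1: x=3 → posterior Gamma(9, 14/3)
obs 2: x=4 → posterior Gamma(13, 17/3)
obs 3: x=5 → posterior Gamma(18, 20/3)
obs 4: x=4 → posterior Gamma(22, 23/3)
obs 5: x=5 → posterior Gamma(27, 26/3)
obs 6: x=0 → posterior Gamma(27, 29/3)
obs 7: x=4 → posterior Gamma(31, 32/3)
obs 8: x=3 → posterior Gamma(34, 35/3)
obs 9: x=0 → posterior Gamma(34, 38/3)
obs 10: x=4 → posterior Gamma(38, 41/3)

79199490648627807728313440255662309766536846604830908517141686610635/529641999886521191540600622203609513297050577613793271512116985069568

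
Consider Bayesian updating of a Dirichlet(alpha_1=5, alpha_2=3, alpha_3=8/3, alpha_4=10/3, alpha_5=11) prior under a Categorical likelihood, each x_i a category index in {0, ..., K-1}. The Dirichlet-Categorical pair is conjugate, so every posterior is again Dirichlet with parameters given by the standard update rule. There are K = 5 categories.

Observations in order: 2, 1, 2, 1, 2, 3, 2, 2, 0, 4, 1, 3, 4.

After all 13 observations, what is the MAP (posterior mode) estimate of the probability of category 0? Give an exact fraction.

obs 1: x=2 → posterior Dirichlet(5, 3, 11/3, 10/3, 11)
obs 2: x=1 → posterior Dirichlet(5, 4, 11/3, 10/3, 11)
obs 3: x=2 → posterior Dirichlet(5, 4, 14/3, 10/3, 11)
obs 4: x=1 → posterior Dirichlet(5, 5, 14/3, 10/3, 11)
obs 5: x=2 → posterior Dirichlet(5, 5, 17/3, 10/3, 11)
obs 6: x=3 → posterior Dirichlet(5, 5, 17/3, 13/3, 11)
obs 7: x=2 → posterior Dirichlet(5, 5, 20/3, 13/3, 11)
obs 8: x=2 → posterior Dirichlet(5, 5, 23/3, 13/3, 11)
obs 9: x=0 → posterior Dirichlet(6, 5, 23/3, 13/3, 11)
obs 10: x=4 → posterior Dirichlet(6, 5, 23/3, 13/3, 12)
obs 11: x=1 → posterior Dirichlet(6, 6, 23/3, 13/3, 12)
obs 12: x=3 → posterior Dirichlet(6, 6, 23/3, 16/3, 12)
obs 13: x=4 → posterior Dirichlet(6, 6, 23/3, 16/3, 13)

5/33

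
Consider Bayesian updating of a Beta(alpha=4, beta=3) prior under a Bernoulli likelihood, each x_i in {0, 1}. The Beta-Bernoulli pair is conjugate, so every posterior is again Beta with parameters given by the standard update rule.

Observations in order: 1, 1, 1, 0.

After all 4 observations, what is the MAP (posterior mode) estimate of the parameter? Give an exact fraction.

2/3

obs 1: x=1 → posterior Beta(5, 3)
obs 2: x=1 → posterior Beta(6, 3)
obs 3: x=1 → posterior Beta(7, 3)
obs 4: x=0 → posterior Beta(7, 4)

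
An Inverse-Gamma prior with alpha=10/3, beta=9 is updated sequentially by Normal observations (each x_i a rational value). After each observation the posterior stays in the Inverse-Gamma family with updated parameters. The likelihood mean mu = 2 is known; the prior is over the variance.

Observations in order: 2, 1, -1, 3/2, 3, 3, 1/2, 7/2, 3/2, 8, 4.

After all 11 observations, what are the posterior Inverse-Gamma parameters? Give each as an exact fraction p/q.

alpha=53/6, beta=75/2

obs 1: x=2 → posterior Inverse-Gamma(23/6, 9)
obs 2: x=1 → posterior Inverse-Gamma(13/3, 19/2)
obs 3: x=-1 → posterior Inverse-Gamma(29/6, 14)
obs 4: x=3/2 → posterior Inverse-Gamma(16/3, 113/8)
obs 5: x=3 → posterior Inverse-Gamma(35/6, 117/8)
obs 6: x=3 → posterior Inverse-Gamma(19/3, 121/8)
obs 7: x=1/2 → posterior Inverse-Gamma(41/6, 65/4)
obs 8: x=7/2 → posterior Inverse-Gamma(22/3, 139/8)
obs 9: x=3/2 → posterior Inverse-Gamma(47/6, 35/2)
obs 10: x=8 → posterior Inverse-Gamma(25/3, 71/2)
obs 11: x=4 → posterior Inverse-Gamma(53/6, 75/2)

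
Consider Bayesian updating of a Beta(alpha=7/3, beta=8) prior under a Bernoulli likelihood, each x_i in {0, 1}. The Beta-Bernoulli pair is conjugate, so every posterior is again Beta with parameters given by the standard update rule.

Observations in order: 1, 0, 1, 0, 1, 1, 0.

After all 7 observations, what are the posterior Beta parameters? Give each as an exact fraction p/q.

obs 1: x=1 → posterior Beta(10/3, 8)
obs 2: x=0 → posterior Beta(10/3, 9)
obs 3: x=1 → posterior Beta(13/3, 9)
obs 4: x=0 → posterior Beta(13/3, 10)
obs 5: x=1 → posterior Beta(16/3, 10)
obs 6: x=1 → posterior Beta(19/3, 10)
obs 7: x=0 → posterior Beta(19/3, 11)

alpha=19/3, beta=11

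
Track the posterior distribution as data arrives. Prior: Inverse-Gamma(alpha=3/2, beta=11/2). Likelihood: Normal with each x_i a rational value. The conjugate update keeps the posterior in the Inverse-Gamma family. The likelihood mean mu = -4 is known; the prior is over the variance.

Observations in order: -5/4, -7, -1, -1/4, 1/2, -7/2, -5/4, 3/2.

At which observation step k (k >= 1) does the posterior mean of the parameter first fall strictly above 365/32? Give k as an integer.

obs 1: x=-5/4 → posterior Inverse-Gamma(2, 297/32)
obs 2: x=-7 → posterior Inverse-Gamma(5/2, 441/32)
obs 3: x=-1 → posterior Inverse-Gamma(3, 585/32)
obs 4: x=-1/4 → posterior Inverse-Gamma(7/2, 405/16)
obs 5: x=1/2 → posterior Inverse-Gamma(4, 567/16)
obs 6: x=-7/2 → posterior Inverse-Gamma(9/2, 569/16)
obs 7: x=-5/4 → posterior Inverse-Gamma(5, 1259/32)
obs 8: x=3/2 → posterior Inverse-Gamma(11/2, 1743/32)

k = 5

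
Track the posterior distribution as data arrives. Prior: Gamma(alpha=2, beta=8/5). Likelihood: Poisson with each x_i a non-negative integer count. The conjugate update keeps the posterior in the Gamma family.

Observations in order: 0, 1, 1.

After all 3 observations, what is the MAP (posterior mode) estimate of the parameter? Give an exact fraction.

15/23

obs 1: x=0 → posterior Gamma(2, 13/5)
obs 2: x=1 → posterior Gamma(3, 18/5)
obs 3: x=1 → posterior Gamma(4, 23/5)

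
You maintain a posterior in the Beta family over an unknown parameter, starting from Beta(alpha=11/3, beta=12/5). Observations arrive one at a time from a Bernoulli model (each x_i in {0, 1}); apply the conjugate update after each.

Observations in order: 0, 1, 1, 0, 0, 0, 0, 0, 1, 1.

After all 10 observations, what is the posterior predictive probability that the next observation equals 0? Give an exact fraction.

obs 1: x=0 → posterior Beta(11/3, 17/5)
obs 2: x=1 → posterior Beta(14/3, 17/5)
obs 3: x=1 → posterior Beta(17/3, 17/5)
obs 4: x=0 → posterior Beta(17/3, 22/5)
obs 5: x=0 → posterior Beta(17/3, 27/5)
obs 6: x=0 → posterior Beta(17/3, 32/5)
obs 7: x=0 → posterior Beta(17/3, 37/5)
obs 8: x=0 → posterior Beta(17/3, 42/5)
obs 9: x=1 → posterior Beta(20/3, 42/5)
obs 10: x=1 → posterior Beta(23/3, 42/5)

126/241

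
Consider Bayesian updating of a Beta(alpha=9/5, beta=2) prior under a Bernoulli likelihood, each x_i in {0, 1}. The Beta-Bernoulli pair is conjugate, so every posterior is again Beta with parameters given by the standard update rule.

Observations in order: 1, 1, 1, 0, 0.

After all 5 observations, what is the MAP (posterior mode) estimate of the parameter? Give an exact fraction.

obs 1: x=1 → posterior Beta(14/5, 2)
obs 2: x=1 → posterior Beta(19/5, 2)
obs 3: x=1 → posterior Beta(24/5, 2)
obs 4: x=0 → posterior Beta(24/5, 3)
obs 5: x=0 → posterior Beta(24/5, 4)

19/34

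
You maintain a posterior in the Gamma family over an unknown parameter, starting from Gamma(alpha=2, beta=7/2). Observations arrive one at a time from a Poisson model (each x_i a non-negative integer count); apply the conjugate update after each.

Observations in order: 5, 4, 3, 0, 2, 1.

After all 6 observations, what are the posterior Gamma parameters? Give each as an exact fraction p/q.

obs 1: x=5 → posterior Gamma(7, 9/2)
obs 2: x=4 → posterior Gamma(11, 11/2)
obs 3: x=3 → posterior Gamma(14, 13/2)
obs 4: x=0 → posterior Gamma(14, 15/2)
obs 5: x=2 → posterior Gamma(16, 17/2)
obs 6: x=1 → posterior Gamma(17, 19/2)

alpha=17, beta=19/2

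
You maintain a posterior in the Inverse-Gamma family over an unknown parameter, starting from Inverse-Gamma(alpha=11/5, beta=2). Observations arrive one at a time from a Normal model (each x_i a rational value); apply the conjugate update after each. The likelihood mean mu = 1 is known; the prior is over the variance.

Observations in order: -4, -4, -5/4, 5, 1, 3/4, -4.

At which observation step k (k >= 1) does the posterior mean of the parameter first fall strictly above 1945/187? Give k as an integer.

obs 1: x=-4 → posterior Inverse-Gamma(27/10, 29/2)
obs 2: x=-4 → posterior Inverse-Gamma(16/5, 27)
obs 3: x=-5/4 → posterior Inverse-Gamma(37/10, 945/32)
obs 4: x=5 → posterior Inverse-Gamma(21/5, 1201/32)
obs 5: x=1 → posterior Inverse-Gamma(47/10, 1201/32)
obs 6: x=3/4 → posterior Inverse-Gamma(26/5, 601/16)
obs 7: x=-4 → posterior Inverse-Gamma(57/10, 801/16)

k = 2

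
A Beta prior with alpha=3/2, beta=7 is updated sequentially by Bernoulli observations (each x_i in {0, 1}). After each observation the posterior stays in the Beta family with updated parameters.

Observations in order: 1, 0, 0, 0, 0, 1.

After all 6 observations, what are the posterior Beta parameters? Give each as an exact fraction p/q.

alpha=7/2, beta=11

obs 1: x=1 → posterior Beta(5/2, 7)
obs 2: x=0 → posterior Beta(5/2, 8)
obs 3: x=0 → posterior Beta(5/2, 9)
obs 4: x=0 → posterior Beta(5/2, 10)
obs 5: x=0 → posterior Beta(5/2, 11)
obs 6: x=1 → posterior Beta(7/2, 11)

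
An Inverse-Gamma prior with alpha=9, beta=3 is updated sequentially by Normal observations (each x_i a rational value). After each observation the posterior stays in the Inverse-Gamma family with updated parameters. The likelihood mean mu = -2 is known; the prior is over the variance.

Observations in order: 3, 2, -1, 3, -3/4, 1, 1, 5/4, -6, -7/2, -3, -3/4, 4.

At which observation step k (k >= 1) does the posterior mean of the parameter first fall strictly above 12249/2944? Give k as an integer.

k = 8

obs 1: x=3 → posterior Inverse-Gamma(19/2, 31/2)
obs 2: x=2 → posterior Inverse-Gamma(10, 47/2)
obs 3: x=-1 → posterior Inverse-Gamma(21/2, 24)
obs 4: x=3 → posterior Inverse-Gamma(11, 73/2)
obs 5: x=-3/4 → posterior Inverse-Gamma(23/2, 1193/32)
obs 6: x=1 → posterior Inverse-Gamma(12, 1337/32)
obs 7: x=1 → posterior Inverse-Gamma(25/2, 1481/32)
obs 8: x=5/4 → posterior Inverse-Gamma(13, 825/16)
obs 9: x=-6 → posterior Inverse-Gamma(27/2, 953/16)
obs 10: x=-7/2 → posterior Inverse-Gamma(14, 971/16)
obs 11: x=-3 → posterior Inverse-Gamma(29/2, 979/16)
obs 12: x=-3/4 → posterior Inverse-Gamma(15, 1983/32)
obs 13: x=4 → posterior Inverse-Gamma(31/2, 2559/32)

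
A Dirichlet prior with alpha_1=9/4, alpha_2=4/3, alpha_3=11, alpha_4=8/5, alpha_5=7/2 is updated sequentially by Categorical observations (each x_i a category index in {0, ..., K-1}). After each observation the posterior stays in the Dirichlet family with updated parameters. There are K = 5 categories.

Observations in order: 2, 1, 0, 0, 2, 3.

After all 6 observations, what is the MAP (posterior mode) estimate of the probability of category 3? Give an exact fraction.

obs 1: x=2 → posterior Dirichlet(9/4, 4/3, 12, 8/5, 7/2)
obs 2: x=1 → posterior Dirichlet(9/4, 7/3, 12, 8/5, 7/2)
obs 3: x=0 → posterior Dirichlet(13/4, 7/3, 12, 8/5, 7/2)
obs 4: x=0 → posterior Dirichlet(17/4, 7/3, 12, 8/5, 7/2)
obs 5: x=2 → posterior Dirichlet(17/4, 7/3, 13, 8/5, 7/2)
obs 6: x=3 → posterior Dirichlet(17/4, 7/3, 13, 13/5, 7/2)

96/1241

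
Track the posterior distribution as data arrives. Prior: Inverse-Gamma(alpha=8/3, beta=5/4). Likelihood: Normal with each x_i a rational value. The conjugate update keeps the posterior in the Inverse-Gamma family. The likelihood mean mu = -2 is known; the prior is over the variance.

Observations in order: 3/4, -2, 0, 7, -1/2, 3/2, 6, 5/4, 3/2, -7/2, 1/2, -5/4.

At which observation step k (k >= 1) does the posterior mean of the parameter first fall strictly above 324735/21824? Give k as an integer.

obs 1: x=3/4 → posterior Inverse-Gamma(19/6, 161/32)
obs 2: x=-2 → posterior Inverse-Gamma(11/3, 161/32)
obs 3: x=0 → posterior Inverse-Gamma(25/6, 225/32)
obs 4: x=7 → posterior Inverse-Gamma(14/3, 1521/32)
obs 5: x=-1/2 → posterior Inverse-Gamma(31/6, 1557/32)
obs 6: x=3/2 → posterior Inverse-Gamma(17/3, 1753/32)
obs 7: x=6 → posterior Inverse-Gamma(37/6, 2777/32)
obs 8: x=5/4 → posterior Inverse-Gamma(20/3, 1473/16)
obs 9: x=3/2 → posterior Inverse-Gamma(43/6, 1571/16)
obs 10: x=-7/2 → posterior Inverse-Gamma(23/3, 1589/16)
obs 11: x=1/2 → posterior Inverse-Gamma(49/6, 1639/16)
obs 12: x=-5/4 → posterior Inverse-Gamma(26/3, 3287/32)

k = 7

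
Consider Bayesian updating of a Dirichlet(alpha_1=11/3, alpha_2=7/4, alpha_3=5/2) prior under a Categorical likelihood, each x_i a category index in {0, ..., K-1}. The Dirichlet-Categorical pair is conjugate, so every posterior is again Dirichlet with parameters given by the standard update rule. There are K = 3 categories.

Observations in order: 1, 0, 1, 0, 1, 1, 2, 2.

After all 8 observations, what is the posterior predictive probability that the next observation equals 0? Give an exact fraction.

68/191

obs 1: x=1 → posterior Dirichlet(11/3, 11/4, 5/2)
obs 2: x=0 → posterior Dirichlet(14/3, 11/4, 5/2)
obs 3: x=1 → posterior Dirichlet(14/3, 15/4, 5/2)
obs 4: x=0 → posterior Dirichlet(17/3, 15/4, 5/2)
obs 5: x=1 → posterior Dirichlet(17/3, 19/4, 5/2)
obs 6: x=1 → posterior Dirichlet(17/3, 23/4, 5/2)
obs 7: x=2 → posterior Dirichlet(17/3, 23/4, 7/2)
obs 8: x=2 → posterior Dirichlet(17/3, 23/4, 9/2)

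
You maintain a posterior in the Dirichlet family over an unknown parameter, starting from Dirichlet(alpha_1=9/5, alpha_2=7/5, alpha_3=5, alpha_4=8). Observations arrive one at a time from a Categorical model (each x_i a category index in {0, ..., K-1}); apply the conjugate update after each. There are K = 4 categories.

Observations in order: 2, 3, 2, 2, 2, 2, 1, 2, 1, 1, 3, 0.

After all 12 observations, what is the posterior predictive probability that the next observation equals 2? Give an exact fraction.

obs 1: x=2 → posterior Dirichlet(9/5, 7/5, 6, 8)
obs 2: x=3 → posterior Dirichlet(9/5, 7/5, 6, 9)
obs 3: x=2 → posterior Dirichlet(9/5, 7/5, 7, 9)
obs 4: x=2 → posterior Dirichlet(9/5, 7/5, 8, 9)
obs 5: x=2 → posterior Dirichlet(9/5, 7/5, 9, 9)
obs 6: x=2 → posterior Dirichlet(9/5, 7/5, 10, 9)
obs 7: x=1 → posterior Dirichlet(9/5, 12/5, 10, 9)
obs 8: x=2 → posterior Dirichlet(9/5, 12/5, 11, 9)
obs 9: x=1 → posterior Dirichlet(9/5, 17/5, 11, 9)
obs 10: x=1 → posterior Dirichlet(9/5, 22/5, 11, 9)
obs 11: x=3 → posterior Dirichlet(9/5, 22/5, 11, 10)
obs 12: x=0 → posterior Dirichlet(14/5, 22/5, 11, 10)

55/141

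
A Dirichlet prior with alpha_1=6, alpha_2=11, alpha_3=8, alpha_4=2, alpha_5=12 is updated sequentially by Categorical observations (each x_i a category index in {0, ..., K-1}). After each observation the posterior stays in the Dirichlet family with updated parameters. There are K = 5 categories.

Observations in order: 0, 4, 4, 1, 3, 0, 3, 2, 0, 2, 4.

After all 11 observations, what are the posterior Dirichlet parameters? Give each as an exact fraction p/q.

obs 1: x=0 → posterior Dirichlet(7, 11, 8, 2, 12)
obs 2: x=4 → posterior Dirichlet(7, 11, 8, 2, 13)
obs 3: x=4 → posterior Dirichlet(7, 11, 8, 2, 14)
obs 4: x=1 → posterior Dirichlet(7, 12, 8, 2, 14)
obs 5: x=3 → posterior Dirichlet(7, 12, 8, 3, 14)
obs 6: x=0 → posterior Dirichlet(8, 12, 8, 3, 14)
obs 7: x=3 → posterior Dirichlet(8, 12, 8, 4, 14)
obs 8: x=2 → posterior Dirichlet(8, 12, 9, 4, 14)
obs 9: x=0 → posterior Dirichlet(9, 12, 9, 4, 14)
obs 10: x=2 → posterior Dirichlet(9, 12, 10, 4, 14)
obs 11: x=4 → posterior Dirichlet(9, 12, 10, 4, 15)

alpha_1=9, alpha_2=12, alpha_3=10, alpha_4=4, alpha_5=15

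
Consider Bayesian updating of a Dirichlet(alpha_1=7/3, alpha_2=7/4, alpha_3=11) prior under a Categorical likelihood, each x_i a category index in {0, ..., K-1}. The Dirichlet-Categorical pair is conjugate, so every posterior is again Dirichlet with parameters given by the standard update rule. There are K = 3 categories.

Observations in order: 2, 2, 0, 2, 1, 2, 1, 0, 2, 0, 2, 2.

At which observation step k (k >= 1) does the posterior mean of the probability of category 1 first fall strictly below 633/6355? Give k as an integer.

k = 3

obs 1: x=2 → posterior Dirichlet(7/3, 7/4, 12)
obs 2: x=2 → posterior Dirichlet(7/3, 7/4, 13)
obs 3: x=0 → posterior Dirichlet(10/3, 7/4, 13)
obs 4: x=2 → posterior Dirichlet(10/3, 7/4, 14)
obs 5: x=1 → posterior Dirichlet(10/3, 11/4, 14)
obs 6: x=2 → posterior Dirichlet(10/3, 11/4, 15)
obs 7: x=1 → posterior Dirichlet(10/3, 15/4, 15)
obs 8: x=0 → posterior Dirichlet(13/3, 15/4, 15)
obs 9: x=2 → posterior Dirichlet(13/3, 15/4, 16)
obs 10: x=0 → posterior Dirichlet(16/3, 15/4, 16)
obs 11: x=2 → posterior Dirichlet(16/3, 15/4, 17)
obs 12: x=2 → posterior Dirichlet(16/3, 15/4, 18)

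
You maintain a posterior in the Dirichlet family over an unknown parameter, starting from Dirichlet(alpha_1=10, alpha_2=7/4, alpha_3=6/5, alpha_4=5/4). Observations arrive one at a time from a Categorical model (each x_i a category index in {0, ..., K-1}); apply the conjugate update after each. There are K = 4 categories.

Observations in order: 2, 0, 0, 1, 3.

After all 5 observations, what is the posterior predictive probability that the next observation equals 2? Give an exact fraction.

obs 1: x=2 → posterior Dirichlet(10, 7/4, 11/5, 5/4)
obs 2: x=0 → posterior Dirichlet(11, 7/4, 11/5, 5/4)
obs 3: x=0 → posterior Dirichlet(12, 7/4, 11/5, 5/4)
obs 4: x=1 → posterior Dirichlet(12, 11/4, 11/5, 5/4)
obs 5: x=3 → posterior Dirichlet(12, 11/4, 11/5, 9/4)

11/96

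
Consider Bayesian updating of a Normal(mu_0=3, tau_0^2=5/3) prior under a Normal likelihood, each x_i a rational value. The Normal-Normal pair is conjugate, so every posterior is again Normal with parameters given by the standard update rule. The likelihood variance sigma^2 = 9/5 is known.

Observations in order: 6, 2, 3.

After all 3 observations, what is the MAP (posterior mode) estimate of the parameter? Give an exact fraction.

obs 1: x=6 → posterior Normal(231/52, 45/52)
obs 2: x=2 → posterior Normal(281/77, 45/77)
obs 3: x=3 → posterior Normal(178/51, 15/34)

178/51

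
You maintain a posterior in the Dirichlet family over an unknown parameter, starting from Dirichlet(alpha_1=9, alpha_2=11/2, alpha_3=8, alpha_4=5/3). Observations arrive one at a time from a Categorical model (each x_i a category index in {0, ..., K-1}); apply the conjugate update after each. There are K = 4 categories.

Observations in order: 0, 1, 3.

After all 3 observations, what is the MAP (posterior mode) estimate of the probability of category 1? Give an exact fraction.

33/139

obs 1: x=0 → posterior Dirichlet(10, 11/2, 8, 5/3)
obs 2: x=1 → posterior Dirichlet(10, 13/2, 8, 5/3)
obs 3: x=3 → posterior Dirichlet(10, 13/2, 8, 8/3)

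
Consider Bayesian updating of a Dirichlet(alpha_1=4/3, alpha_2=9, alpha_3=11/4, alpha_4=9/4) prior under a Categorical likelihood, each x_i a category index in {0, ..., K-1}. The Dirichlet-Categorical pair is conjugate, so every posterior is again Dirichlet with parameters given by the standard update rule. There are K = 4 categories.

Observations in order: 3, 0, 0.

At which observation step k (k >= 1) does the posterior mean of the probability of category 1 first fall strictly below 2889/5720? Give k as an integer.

k = 3

obs 1: x=3 → posterior Dirichlet(4/3, 9, 11/4, 13/4)
obs 2: x=0 → posterior Dirichlet(7/3, 9, 11/4, 13/4)
obs 3: x=0 → posterior Dirichlet(10/3, 9, 11/4, 13/4)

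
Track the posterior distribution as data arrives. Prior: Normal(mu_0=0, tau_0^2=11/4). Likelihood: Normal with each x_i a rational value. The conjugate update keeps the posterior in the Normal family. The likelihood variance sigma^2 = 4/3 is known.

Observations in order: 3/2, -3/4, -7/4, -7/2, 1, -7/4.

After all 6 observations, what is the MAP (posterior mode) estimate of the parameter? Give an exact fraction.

obs 1: x=3/2 → posterior Normal(99/98, 44/49)
obs 2: x=-3/4 → posterior Normal(99/328, 22/41)
obs 3: x=-7/4 → posterior Normal(-33/115, 44/115)
obs 4: x=-7/2 → posterior Normal(-297/296, 11/37)
obs 5: x=1 → posterior Normal(-231/362, 44/181)
obs 6: x=-7/4 → posterior Normal(-693/856, 22/107)

-693/856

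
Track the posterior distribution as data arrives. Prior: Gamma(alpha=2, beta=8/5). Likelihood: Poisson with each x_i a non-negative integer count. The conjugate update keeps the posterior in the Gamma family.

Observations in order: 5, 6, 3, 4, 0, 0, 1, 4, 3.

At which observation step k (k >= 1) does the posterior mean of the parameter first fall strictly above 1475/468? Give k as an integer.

obs 1: x=5 → posterior Gamma(7, 13/5)
obs 2: x=6 → posterior Gamma(13, 18/5)
obs 3: x=3 → posterior Gamma(16, 23/5)
obs 4: x=4 → posterior Gamma(20, 28/5)
obs 5: x=0 → posterior Gamma(20, 33/5)
obs 6: x=0 → posterior Gamma(20, 38/5)
obs 7: x=1 → posterior Gamma(21, 43/5)
obs 8: x=4 → posterior Gamma(25, 48/5)
obs 9: x=3 → posterior Gamma(28, 53/5)

k = 2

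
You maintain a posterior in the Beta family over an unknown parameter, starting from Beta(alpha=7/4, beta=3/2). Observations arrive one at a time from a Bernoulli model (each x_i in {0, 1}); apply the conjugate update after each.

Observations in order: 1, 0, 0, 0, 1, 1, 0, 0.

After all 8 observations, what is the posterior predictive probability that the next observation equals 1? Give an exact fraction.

obs 1: x=1 → posterior Beta(11/4, 3/2)
obs 2: x=0 → posterior Beta(11/4, 5/2)
obs 3: x=0 → posterior Beta(11/4, 7/2)
obs 4: x=0 → posterior Beta(11/4, 9/2)
obs 5: x=1 → posterior Beta(15/4, 9/2)
obs 6: x=1 → posterior Beta(19/4, 9/2)
obs 7: x=0 → posterior Beta(19/4, 11/2)
obs 8: x=0 → posterior Beta(19/4, 13/2)

19/45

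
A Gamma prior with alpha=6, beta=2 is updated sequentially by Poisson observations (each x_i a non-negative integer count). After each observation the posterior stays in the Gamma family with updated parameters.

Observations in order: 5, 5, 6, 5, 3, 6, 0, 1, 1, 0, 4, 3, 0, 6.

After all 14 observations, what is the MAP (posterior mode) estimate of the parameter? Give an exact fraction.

25/8

obs 1: x=5 → posterior Gamma(11, 3)
obs 2: x=5 → posterior Gamma(16, 4)
obs 3: x=6 → posterior Gamma(22, 5)
obs 4: x=5 → posterior Gamma(27, 6)
obs 5: x=3 → posterior Gamma(30, 7)
obs 6: x=6 → posterior Gamma(36, 8)
obs 7: x=0 → posterior Gamma(36, 9)
obs 8: x=1 → posterior Gamma(37, 10)
obs 9: x=1 → posterior Gamma(38, 11)
obs 10: x=0 → posterior Gamma(38, 12)
obs 11: x=4 → posterior Gamma(42, 13)
obs 12: x=3 → posterior Gamma(45, 14)
obs 13: x=0 → posterior Gamma(45, 15)
obs 14: x=6 → posterior Gamma(51, 16)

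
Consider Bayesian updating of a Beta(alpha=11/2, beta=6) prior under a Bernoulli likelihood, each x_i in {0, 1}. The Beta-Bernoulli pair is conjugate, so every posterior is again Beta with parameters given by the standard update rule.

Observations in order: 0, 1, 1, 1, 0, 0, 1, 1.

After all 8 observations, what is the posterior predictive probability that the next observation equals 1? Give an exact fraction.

obs 1: x=0 → posterior Beta(11/2, 7)
obs 2: x=1 → posterior Beta(13/2, 7)
obs 3: x=1 → posterior Beta(15/2, 7)
obs 4: x=1 → posterior Beta(17/2, 7)
obs 5: x=0 → posterior Beta(17/2, 8)
obs 6: x=0 → posterior Beta(17/2, 9)
obs 7: x=1 → posterior Beta(19/2, 9)
obs 8: x=1 → posterior Beta(21/2, 9)

7/13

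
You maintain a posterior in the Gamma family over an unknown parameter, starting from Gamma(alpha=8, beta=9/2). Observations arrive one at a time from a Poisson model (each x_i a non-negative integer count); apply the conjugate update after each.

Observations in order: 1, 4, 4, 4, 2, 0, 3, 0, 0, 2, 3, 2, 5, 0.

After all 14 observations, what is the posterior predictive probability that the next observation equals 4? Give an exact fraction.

obs 1: x=1 → posterior Gamma(9, 11/2)
obs 2: x=4 → posterior Gamma(13, 13/2)
obs 3: x=4 → posterior Gamma(17, 15/2)
obs 4: x=4 → posterior Gamma(21, 17/2)
obs 5: x=2 → posterior Gamma(23, 19/2)
obs 6: x=0 → posterior Gamma(23, 21/2)
obs 7: x=3 → posterior Gamma(26, 23/2)
obs 8: x=0 → posterior Gamma(26, 25/2)
obs 9: x=0 → posterior Gamma(26, 27/2)
obs 10: x=2 → posterior Gamma(28, 29/2)
obs 11: x=3 → posterior Gamma(31, 31/2)
obs 12: x=2 → posterior Gamma(33, 33/2)
obs 13: x=5 → posterior Gamma(38, 35/2)
obs 14: x=0 → posterior Gamma(38, 37/2)

48676904772861288215036753290985262880996789969756681365066798560/513771657869430851559059255736300780461466576115193707116410788917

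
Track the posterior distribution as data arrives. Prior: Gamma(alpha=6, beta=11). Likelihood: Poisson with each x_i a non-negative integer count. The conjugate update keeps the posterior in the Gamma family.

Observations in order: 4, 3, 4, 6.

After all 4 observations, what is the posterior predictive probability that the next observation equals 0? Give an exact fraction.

1122274146401882171630859375/4951760157141521099596496896

obs 1: x=4 → posterior Gamma(10, 12)
obs 2: x=3 → posterior Gamma(13, 13)
obs 3: x=4 → posterior Gamma(17, 14)
obs 4: x=6 → posterior Gamma(23, 15)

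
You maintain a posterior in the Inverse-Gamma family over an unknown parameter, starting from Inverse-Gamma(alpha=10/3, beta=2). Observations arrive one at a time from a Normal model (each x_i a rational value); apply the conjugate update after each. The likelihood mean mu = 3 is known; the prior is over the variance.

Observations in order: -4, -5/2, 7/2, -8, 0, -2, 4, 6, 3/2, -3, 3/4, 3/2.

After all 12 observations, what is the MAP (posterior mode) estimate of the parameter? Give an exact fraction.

14115/992

obs 1: x=-4 → posterior Inverse-Gamma(23/6, 53/2)
obs 2: x=-5/2 → posterior Inverse-Gamma(13/3, 333/8)
obs 3: x=7/2 → posterior Inverse-Gamma(29/6, 167/4)
obs 4: x=-8 → posterior Inverse-Gamma(16/3, 409/4)
obs 5: x=0 → posterior Inverse-Gamma(35/6, 427/4)
obs 6: x=-2 → posterior Inverse-Gamma(19/3, 477/4)
obs 7: x=4 → posterior Inverse-Gamma(41/6, 479/4)
obs 8: x=6 → posterior Inverse-Gamma(22/3, 497/4)
obs 9: x=3/2 → posterior Inverse-Gamma(47/6, 1003/8)
obs 10: x=-3 → posterior Inverse-Gamma(25/3, 1147/8)
obs 11: x=3/4 → posterior Inverse-Gamma(53/6, 4669/32)
obs 12: x=3/2 → posterior Inverse-Gamma(28/3, 4705/32)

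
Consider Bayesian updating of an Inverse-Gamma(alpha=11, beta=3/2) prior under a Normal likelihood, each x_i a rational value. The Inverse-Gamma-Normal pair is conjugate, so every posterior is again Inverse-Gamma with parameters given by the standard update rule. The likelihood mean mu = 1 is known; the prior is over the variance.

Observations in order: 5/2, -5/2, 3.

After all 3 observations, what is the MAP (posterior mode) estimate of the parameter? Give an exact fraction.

43/54

obs 1: x=5/2 → posterior Inverse-Gamma(23/2, 21/8)
obs 2: x=-5/2 → posterior Inverse-Gamma(12, 35/4)
obs 3: x=3 → posterior Inverse-Gamma(25/2, 43/4)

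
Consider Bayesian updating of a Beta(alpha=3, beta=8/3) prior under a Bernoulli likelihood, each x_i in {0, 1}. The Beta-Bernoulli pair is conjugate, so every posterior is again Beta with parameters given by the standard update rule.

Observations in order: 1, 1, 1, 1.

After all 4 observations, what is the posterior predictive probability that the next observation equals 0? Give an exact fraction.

8/29

obs 1: x=1 → posterior Beta(4, 8/3)
obs 2: x=1 → posterior Beta(5, 8/3)
obs 3: x=1 → posterior Beta(6, 8/3)
obs 4: x=1 → posterior Beta(7, 8/3)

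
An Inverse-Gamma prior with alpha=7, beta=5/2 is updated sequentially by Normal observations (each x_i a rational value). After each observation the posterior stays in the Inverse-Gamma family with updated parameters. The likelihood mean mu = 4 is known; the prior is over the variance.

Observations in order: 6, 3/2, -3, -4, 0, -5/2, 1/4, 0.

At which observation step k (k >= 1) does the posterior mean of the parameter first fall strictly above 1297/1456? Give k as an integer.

obs 1: x=6 → posterior Inverse-Gamma(15/2, 9/2)
obs 2: x=3/2 → posterior Inverse-Gamma(8, 61/8)
obs 3: x=-3 → posterior Inverse-Gamma(17/2, 257/8)
obs 4: x=-4 → posterior Inverse-Gamma(9, 513/8)
obs 5: x=0 → posterior Inverse-Gamma(19/2, 577/8)
obs 6: x=-5/2 → posterior Inverse-Gamma(10, 373/4)
obs 7: x=1/4 → posterior Inverse-Gamma(21/2, 3209/32)
obs 8: x=0 → posterior Inverse-Gamma(11, 3465/32)

k = 2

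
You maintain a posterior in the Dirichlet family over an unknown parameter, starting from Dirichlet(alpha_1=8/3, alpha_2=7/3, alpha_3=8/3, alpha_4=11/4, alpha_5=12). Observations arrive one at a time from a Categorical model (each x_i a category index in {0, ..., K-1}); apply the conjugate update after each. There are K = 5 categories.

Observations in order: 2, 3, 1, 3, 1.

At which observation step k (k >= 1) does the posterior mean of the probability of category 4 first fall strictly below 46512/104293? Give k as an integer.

obs 1: x=2 → posterior Dirichlet(8/3, 7/3, 11/3, 11/4, 12)
obs 2: x=3 → posterior Dirichlet(8/3, 7/3, 11/3, 15/4, 12)
obs 3: x=1 → posterior Dirichlet(8/3, 10/3, 11/3, 15/4, 12)
obs 4: x=3 → posterior Dirichlet(8/3, 10/3, 11/3, 19/4, 12)
obs 5: x=1 → posterior Dirichlet(8/3, 13/3, 11/3, 19/4, 12)

k = 5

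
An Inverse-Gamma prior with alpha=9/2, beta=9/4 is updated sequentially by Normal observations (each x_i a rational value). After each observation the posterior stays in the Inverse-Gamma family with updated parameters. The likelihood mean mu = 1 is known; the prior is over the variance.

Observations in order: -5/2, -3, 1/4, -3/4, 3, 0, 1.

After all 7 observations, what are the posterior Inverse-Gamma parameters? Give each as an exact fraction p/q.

obs 1: x=-5/2 → posterior Inverse-Gamma(5, 67/8)
obs 2: x=-3 → posterior Inverse-Gamma(11/2, 131/8)
obs 3: x=1/4 → posterior Inverse-Gamma(6, 533/32)
obs 4: x=-3/4 → posterior Inverse-Gamma(13/2, 291/16)
obs 5: x=3 → posterior Inverse-Gamma(7, 323/16)
obs 6: x=0 → posterior Inverse-Gamma(15/2, 331/16)
obs 7: x=1 → posterior Inverse-Gamma(8, 331/16)

alpha=8, beta=331/16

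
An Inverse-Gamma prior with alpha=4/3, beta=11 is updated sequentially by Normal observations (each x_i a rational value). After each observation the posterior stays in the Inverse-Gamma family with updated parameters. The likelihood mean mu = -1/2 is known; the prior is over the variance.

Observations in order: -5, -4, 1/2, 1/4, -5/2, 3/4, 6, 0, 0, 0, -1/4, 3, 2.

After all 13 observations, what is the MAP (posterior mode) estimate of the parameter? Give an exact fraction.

5913/848

obs 1: x=-5 → posterior Inverse-Gamma(11/6, 169/8)
obs 2: x=-4 → posterior Inverse-Gamma(7/3, 109/4)
obs 3: x=1/2 → posterior Inverse-Gamma(17/6, 111/4)
obs 4: x=1/4 → posterior Inverse-Gamma(10/3, 897/32)
obs 5: x=-5/2 → posterior Inverse-Gamma(23/6, 961/32)
obs 6: x=3/4 → posterior Inverse-Gamma(13/3, 493/16)
obs 7: x=6 → posterior Inverse-Gamma(29/6, 831/16)
obs 8: x=0 → posterior Inverse-Gamma(16/3, 833/16)
obs 9: x=0 → posterior Inverse-Gamma(35/6, 835/16)
obs 10: x=0 → posterior Inverse-Gamma(19/3, 837/16)
obs 11: x=-1/4 → posterior Inverse-Gamma(41/6, 1675/32)
obs 12: x=3 → posterior Inverse-Gamma(22/3, 1871/32)
obs 13: x=2 → posterior Inverse-Gamma(47/6, 1971/32)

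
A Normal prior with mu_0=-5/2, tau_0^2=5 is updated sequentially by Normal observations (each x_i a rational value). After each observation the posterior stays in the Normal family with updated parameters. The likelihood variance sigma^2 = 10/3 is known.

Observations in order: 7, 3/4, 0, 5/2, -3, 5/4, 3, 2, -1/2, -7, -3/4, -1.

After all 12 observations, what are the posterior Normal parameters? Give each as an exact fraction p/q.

obs 1: x=7 → posterior Normal(16/5, 2)
obs 2: x=3/4 → posterior Normal(73/32, 5/4)
obs 3: x=0 → posterior Normal(73/44, 10/11)
obs 4: x=5/2 → posterior Normal(103/56, 5/7)
obs 5: x=-3 → posterior Normal(67/68, 10/17)
obs 6: x=5/4 → posterior Normal(41/40, 1/2)
obs 7: x=3 → posterior Normal(59/46, 10/23)
obs 8: x=2 → posterior Normal(71/52, 5/13)
obs 9: x=-1/2 → posterior Normal(34/29, 10/29)
obs 10: x=-7 → posterior Normal(13/32, 5/16)
obs 11: x=-3/4 → posterior Normal(43/140, 2/7)
obs 12: x=-1 → posterior Normal(31/152, 5/19)

mu_0=31/152, tau_0^2=5/19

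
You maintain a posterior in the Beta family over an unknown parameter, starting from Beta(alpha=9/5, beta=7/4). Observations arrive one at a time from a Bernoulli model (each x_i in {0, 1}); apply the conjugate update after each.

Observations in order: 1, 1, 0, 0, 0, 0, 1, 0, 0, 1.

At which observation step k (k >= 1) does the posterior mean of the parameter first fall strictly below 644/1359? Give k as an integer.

k = 5

obs 1: x=1 → posterior Beta(14/5, 7/4)
obs 2: x=1 → posterior Beta(19/5, 7/4)
obs 3: x=0 → posterior Beta(19/5, 11/4)
obs 4: x=0 → posterior Beta(19/5, 15/4)
obs 5: x=0 → posterior Beta(19/5, 19/4)
obs 6: x=0 → posterior Beta(19/5, 23/4)
obs 7: x=1 → posterior Beta(24/5, 23/4)
obs 8: x=0 → posterior Beta(24/5, 27/4)
obs 9: x=0 → posterior Beta(24/5, 31/4)
obs 10: x=1 → posterior Beta(29/5, 31/4)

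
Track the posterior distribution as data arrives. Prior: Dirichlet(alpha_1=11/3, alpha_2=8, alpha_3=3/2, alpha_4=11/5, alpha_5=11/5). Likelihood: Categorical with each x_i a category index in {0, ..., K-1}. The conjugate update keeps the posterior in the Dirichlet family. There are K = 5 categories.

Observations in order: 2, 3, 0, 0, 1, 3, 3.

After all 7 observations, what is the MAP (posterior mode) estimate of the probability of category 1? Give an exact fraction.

obs 1: x=2 → posterior Dirichlet(11/3, 8, 5/2, 11/5, 11/5)
obs 2: x=3 → posterior Dirichlet(11/3, 8, 5/2, 16/5, 11/5)
obs 3: x=0 → posterior Dirichlet(14/3, 8, 5/2, 16/5, 11/5)
obs 4: x=0 → posterior Dirichlet(17/3, 8, 5/2, 16/5, 11/5)
obs 5: x=1 → posterior Dirichlet(17/3, 9, 5/2, 16/5, 11/5)
obs 6: x=3 → posterior Dirichlet(17/3, 9, 5/2, 21/5, 11/5)
obs 7: x=3 → posterior Dirichlet(17/3, 9, 5/2, 26/5, 11/5)

240/587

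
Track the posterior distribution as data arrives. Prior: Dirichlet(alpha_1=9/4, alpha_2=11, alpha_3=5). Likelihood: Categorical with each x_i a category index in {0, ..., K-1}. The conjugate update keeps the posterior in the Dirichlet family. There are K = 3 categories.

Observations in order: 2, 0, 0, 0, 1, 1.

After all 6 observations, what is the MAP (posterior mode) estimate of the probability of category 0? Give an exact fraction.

1/5

obs 1: x=2 → posterior Dirichlet(9/4, 11, 6)
obs 2: x=0 → posterior Dirichlet(13/4, 11, 6)
obs 3: x=0 → posterior Dirichlet(17/4, 11, 6)
obs 4: x=0 → posterior Dirichlet(21/4, 11, 6)
obs 5: x=1 → posterior Dirichlet(21/4, 12, 6)
obs 6: x=1 → posterior Dirichlet(21/4, 13, 6)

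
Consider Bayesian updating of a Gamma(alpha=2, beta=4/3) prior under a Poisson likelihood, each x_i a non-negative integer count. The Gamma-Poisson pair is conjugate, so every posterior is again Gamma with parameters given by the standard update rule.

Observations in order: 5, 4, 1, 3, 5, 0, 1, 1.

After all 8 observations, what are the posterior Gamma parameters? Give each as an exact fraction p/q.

alpha=22, beta=28/3

obs 1: x=5 → posterior Gamma(7, 7/3)
obs 2: x=4 → posterior Gamma(11, 10/3)
obs 3: x=1 → posterior Gamma(12, 13/3)
obs 4: x=3 → posterior Gamma(15, 16/3)
obs 5: x=5 → posterior Gamma(20, 19/3)
obs 6: x=0 → posterior Gamma(20, 22/3)
obs 7: x=1 → posterior Gamma(21, 25/3)
obs 8: x=1 → posterior Gamma(22, 28/3)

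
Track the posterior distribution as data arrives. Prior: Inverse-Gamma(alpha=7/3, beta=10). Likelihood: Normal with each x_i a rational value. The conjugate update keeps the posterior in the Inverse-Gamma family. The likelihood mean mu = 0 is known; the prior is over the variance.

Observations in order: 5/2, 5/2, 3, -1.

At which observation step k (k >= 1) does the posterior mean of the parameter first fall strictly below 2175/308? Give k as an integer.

k = 2

obs 1: x=5/2 → posterior Inverse-Gamma(17/6, 105/8)
obs 2: x=5/2 → posterior Inverse-Gamma(10/3, 65/4)
obs 3: x=3 → posterior Inverse-Gamma(23/6, 83/4)
obs 4: x=-1 → posterior Inverse-Gamma(13/3, 85/4)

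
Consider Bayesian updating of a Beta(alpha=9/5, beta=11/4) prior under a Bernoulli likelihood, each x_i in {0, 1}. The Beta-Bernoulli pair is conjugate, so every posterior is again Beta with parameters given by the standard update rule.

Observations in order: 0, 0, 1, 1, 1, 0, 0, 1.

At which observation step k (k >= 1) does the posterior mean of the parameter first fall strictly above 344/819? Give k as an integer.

k = 4

obs 1: x=0 → posterior Beta(9/5, 15/4)
obs 2: x=0 → posterior Beta(9/5, 19/4)
obs 3: x=1 → posterior Beta(14/5, 19/4)
obs 4: x=1 → posterior Beta(19/5, 19/4)
obs 5: x=1 → posterior Beta(24/5, 19/4)
obs 6: x=0 → posterior Beta(24/5, 23/4)
obs 7: x=0 → posterior Beta(24/5, 27/4)
obs 8: x=1 → posterior Beta(29/5, 27/4)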